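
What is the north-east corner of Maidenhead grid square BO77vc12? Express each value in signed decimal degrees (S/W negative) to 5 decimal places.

57.09583, -144.23333

Field B=1, O=14: +1·20° lon, +14·10° lat → SW at lon -160°, lat 50°.
Square 7, 7: +7·2° lon, +7·1° lat → SW at lon -146°, lat 57°.
Subsquare v=21, c=2: +21·0.0833333° lon, +2·0.0416667° lat → SW at lon -144.25°, lat 57.0833°.
Extended square 1, 2: +1·0.00833333° lon, +2·0.00416667° lat → SW at lon -144.242°, lat 57.0917°.
Cell spans 0.00833333° lon × 0.00416667° lat. NE corner is SW corner plus one full cell.
latitude 57.09583, longitude -144.23333.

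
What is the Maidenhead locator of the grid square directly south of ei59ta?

Latitude subsquare a = 0; −1 → -1, wraps to 23 = x, carry into square.
Latitude square 9; −1 → 8.
The longitude characters are unchanged.

EI58tx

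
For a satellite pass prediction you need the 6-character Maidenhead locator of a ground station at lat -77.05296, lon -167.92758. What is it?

AB62aw

Shift to the Maidenhead origin (180°W, 90°S): lon 12.0724, lat 12.9470.
Field: 12.0724/20 → 0 → A, 12.9470/10 → 1 → B; chars AB.
Square: 12.0724/2 → 6, 2.9470/1 → 2; chars 62.
Subsquare: 0.0724/0.0833333 → 0 → a, 0.9470/0.0416667 → 22 → w; chars aw.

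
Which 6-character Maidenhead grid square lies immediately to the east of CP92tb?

CP92ub

Longitude subsquare t = 19; +1 → 20 = u.
The latitude characters are unchanged.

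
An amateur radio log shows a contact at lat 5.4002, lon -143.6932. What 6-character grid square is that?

BJ85dj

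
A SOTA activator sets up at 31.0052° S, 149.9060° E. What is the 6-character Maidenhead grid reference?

Offset from 180°W / 90°S: lon 329.9060°, lat 58.9948°.
Field: lon ⌊329.9060/20⌋ = 16 → Q; lat ⌊58.9948/10⌋ = 5 → F.
Square: lon ⌊9.9060/2⌋ = 4; lat ⌊8.9948/1⌋ = 8.
Subsquare: lon ⌊1.9060/0.0833333⌋ = 22 → w; lat ⌊0.9948/0.0416667⌋ = 23 → x.

QF48wx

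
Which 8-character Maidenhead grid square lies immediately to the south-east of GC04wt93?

GC04xt02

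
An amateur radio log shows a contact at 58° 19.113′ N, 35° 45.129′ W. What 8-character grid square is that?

Offset from 180°W / 90°S: lon 144.24785°, lat 148.31855°.
Field: 144.24785/20 → 7 → H, 148.31855/10 → 14 → O; chars HO.
Square: 4.24785/2 → 2, 8.31855/1 → 8; chars 28.
Subsquare: 0.24785/0.0833333 → 2 → c, 0.31855/0.0416667 → 7 → h; chars ch.
Extended square: 0.08118/0.00833333 → 9, 0.02688/0.00416667 → 6; chars 96.

HO28ch96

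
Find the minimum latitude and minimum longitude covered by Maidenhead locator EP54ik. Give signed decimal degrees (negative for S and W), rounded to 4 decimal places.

64.4167, -89.3333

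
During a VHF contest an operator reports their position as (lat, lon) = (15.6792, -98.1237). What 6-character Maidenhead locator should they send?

Add 180° to longitude and 90° to latitude: 81.8763, 105.6792.
Field: lon ⌊81.8763/20⌋ = 4 → E; lat ⌊105.6792/10⌋ = 10 → K.
Square: lon ⌊1.8763/2⌋ = 0; lat ⌊5.6792/1⌋ = 5.
Subsquare: lon ⌊1.8763/0.0833333⌋ = 22 → w; lat ⌊0.6792/0.0416667⌋ = 16 → q.

EK05wq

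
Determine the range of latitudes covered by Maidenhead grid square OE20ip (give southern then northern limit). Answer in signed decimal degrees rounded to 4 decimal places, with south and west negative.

-49.3750, -49.3333

Field O=14, E=4: +14·20° lon, +4·10° lat → SW at lon 100°, lat -50°.
Square 2, 0: +2·2° lon, +0·1° lat → SW at lon 104°, lat -50°.
Subsquare i=8, p=15: +8·0.0833333° lon, +15·0.0416667° lat → SW at lon 104.667°, lat -49.375°.
Cell spans 0.0833333° lon × 0.0416667° lat.
south -49.3750, north -49.3333.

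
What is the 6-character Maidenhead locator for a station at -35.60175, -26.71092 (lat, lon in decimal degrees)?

Offset from 180°W / 90°S: lon 153.2891°, lat 54.3982°.
Field (20°×10°, letters A–R): lon ⌊153.2891/20⌋ = 7 → H; lat ⌊54.3982/10⌋ = 5 → F.
Square (2°×1°, digits 0–9): lon ⌊13.2891/2⌋ = 6; lat ⌊4.3982/1⌋ = 4.
Subsquare (5′×2.5′, letters a–x): lon ⌊1.2891/0.0833333⌋ = 15 → p; lat ⌊0.3982/0.0416667⌋ = 9 → j.

HF64pj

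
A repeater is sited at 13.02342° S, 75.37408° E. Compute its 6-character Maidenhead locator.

Add 180° to longitude and 90° to latitude: 255.3741, 76.9766.
Field (20°×10°, letters A–R): lon ⌊255.3741/20⌋ = 12 → M; lat ⌊76.9766/10⌋ = 7 → H.
Square (2°×1°, digits 0–9): lon ⌊15.3741/2⌋ = 7; lat ⌊6.9766/1⌋ = 6.
Subsquare (5′×2.5′, letters a–x): lon ⌊1.3741/0.0833333⌋ = 16 → q; lat ⌊0.9766/0.0416667⌋ = 23 → x.

MH76qx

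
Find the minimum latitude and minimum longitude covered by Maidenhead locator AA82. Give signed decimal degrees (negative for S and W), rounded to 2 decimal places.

-88.00, -164.00

Field A=0, A=0: +0·20° lon, +0·10° lat → SW at lon -180°, lat -90°.
Square 8, 2: +8·2° lon, +2·1° lat → SW at lon -164°, lat -88°.
latitude -88.00, longitude -164.00.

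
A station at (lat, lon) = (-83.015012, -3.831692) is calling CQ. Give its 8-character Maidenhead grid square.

Shift to the Maidenhead origin (180°W, 90°S): lon 176.16831, lat 6.98499.
Field: 176.16831/20 → 8 → I, 6.98499/10 → 0 → A; chars IA.
Square: 16.16831/2 → 8, 6.98499/1 → 6; chars 86.
Subsquare: 0.16831/0.0833333 → 2 → c, 0.98499/0.0416667 → 23 → x; chars cx.
Extended square: 0.00164/0.00833333 → 0, 0.02665/0.00416667 → 6; chars 06.

IA86cx06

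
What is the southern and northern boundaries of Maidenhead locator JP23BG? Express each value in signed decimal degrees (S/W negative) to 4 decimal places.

63.2500, 63.2917

Field J=9, P=15: +9·20° lon, +15·10° lat → SW at lon 0°, lat 60°.
Square 2, 3: +2·2° lon, +3·1° lat → SW at lon 4°, lat 63°.
Subsquare b=1, g=6: +1·0.0833333° lon, +6·0.0416667° lat → SW at lon 4.08333°, lat 63.25°.
Cell spans 0.0833333° lon × 0.0416667° lat.
south 63.2500, north 63.2917.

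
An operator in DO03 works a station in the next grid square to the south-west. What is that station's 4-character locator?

CO92

Longitude square 0; −1 → -1, wraps to 9, carry into field.
Longitude field D = 3; −1 → 2 = C.
Latitude square 3; −1 → 2.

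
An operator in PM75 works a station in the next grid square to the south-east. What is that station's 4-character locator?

Longitude square 7; +1 → 8.
Latitude square 5; −1 → 4.

PM84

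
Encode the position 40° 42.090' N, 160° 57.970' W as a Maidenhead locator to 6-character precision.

AN90mq

Offset from 180°W / 90°S: lon 19.0338°, lat 130.7015°.
Field: 19.0338/20 → 0 → A, 130.7015/10 → 13 → N; chars AN.
Square: 19.0338/2 → 9, 0.7015/1 → 0; chars 90.
Subsquare: 1.0338/0.0833333 → 12 → m, 0.7015/0.0416667 → 16 → q; chars mq.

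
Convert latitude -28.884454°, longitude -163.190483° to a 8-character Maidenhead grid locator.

AG81jc77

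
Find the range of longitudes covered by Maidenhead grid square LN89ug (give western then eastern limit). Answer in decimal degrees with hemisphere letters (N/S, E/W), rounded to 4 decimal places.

Field L=11, N=13: +11·20° lon, +13·10° lat → SW at lon 40°, lat 40°.
Square 8, 9: +8·2° lon, +9·1° lat → SW at lon 56°, lat 49°.
Subsquare u=20, g=6: +20·0.0833333° lon, +6·0.0416667° lat → SW at lon 57.6667°, lat 49.25°.
Cell spans 0.0833333° lon × 0.0416667° lat.
west 57.6667° E, east 57.7500° E.

57.6667° E, 57.7500° E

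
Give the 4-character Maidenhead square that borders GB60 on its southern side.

GA69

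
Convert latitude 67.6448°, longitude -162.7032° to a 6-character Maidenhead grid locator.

AP87pp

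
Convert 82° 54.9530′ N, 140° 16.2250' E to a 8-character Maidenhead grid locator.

Offset from 180°W / 90°S: lon 320.27042°, lat 172.91588°.
Field (20°×10°, letters A–R): lon ⌊320.27042/20⌋ = 16 → Q; lat ⌊172.91588/10⌋ = 17 → R.
Square (2°×1°, digits 0–9): lon ⌊0.27042/2⌋ = 0; lat ⌊2.91588/1⌋ = 2.
Subsquare (5′×2.5′, letters a–x): lon ⌊0.27042/0.0833333⌋ = 3 → d; lat ⌊0.91588/0.0416667⌋ = 21 → v.
Extended square (30″×15″, digits 0–9): lon ⌊0.02042/0.00833333⌋ = 2; lat ⌊0.04088/0.00416667⌋ = 9.

QR02dv29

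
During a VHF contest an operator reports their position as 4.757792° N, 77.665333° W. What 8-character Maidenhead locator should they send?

FJ14es01

Offset from 180°W / 90°S: lon 102.33467°, lat 94.75779°.
Field (20°×10°, letters A–R): lon ⌊102.33467/20⌋ = 5 → F; lat ⌊94.75779/10⌋ = 9 → J.
Square (2°×1°, digits 0–9): lon ⌊2.33467/2⌋ = 1; lat ⌊4.75779/1⌋ = 4.
Subsquare (5′×2.5′, letters a–x): lon ⌊0.33467/0.0833333⌋ = 4 → e; lat ⌊0.75779/0.0416667⌋ = 18 → s.
Extended square (30″×15″, digits 0–9): lon ⌊0.00133/0.00833333⌋ = 0; lat ⌊0.00779/0.00416667⌋ = 1.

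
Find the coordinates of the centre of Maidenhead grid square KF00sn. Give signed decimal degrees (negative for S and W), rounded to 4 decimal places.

Field K=10, F=5: +10·20° lon, +5·10° lat → SW at lon 20°, lat -40°.
Square 0, 0: +0·2° lon, +0·1° lat → SW at lon 20°, lat -40°.
Subsquare s=18, n=13: +18·0.0833333° lon, +13·0.0416667° lat → SW at lon 21.5°, lat -39.4583°.
Cell spans 0.0833333° lon × 0.0416667° lat. Centre is SW corner plus half of each.
latitude -39.4375, longitude 21.5417.

-39.4375, 21.5417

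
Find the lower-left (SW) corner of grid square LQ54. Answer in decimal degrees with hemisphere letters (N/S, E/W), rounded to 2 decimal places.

74.00° N, 50.00° E

Field L=11, Q=16: +11·20° lon, +16·10° lat → SW at lon 40°, lat 70°.
Square 5, 4: +5·2° lon, +4·1° lat → SW at lon 50°, lat 74°.
latitude 74.00° N, longitude 50.00° E.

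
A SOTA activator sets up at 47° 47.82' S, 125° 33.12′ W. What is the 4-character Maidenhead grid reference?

CE72

Shift to the Maidenhead origin (180°W, 90°S): lon 54.45, lat 42.20.
Field (20°×10°, letters A–R): lon ⌊54.45/20⌋ = 2 → C; lat ⌊42.20/10⌋ = 4 → E.
Square (2°×1°, digits 0–9): lon ⌊14.45/2⌋ = 7; lat ⌊2.20/1⌋ = 2.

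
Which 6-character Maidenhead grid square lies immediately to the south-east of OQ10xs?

OQ20ar

Longitude subsquare x = 23; +1 → 24, wraps to 0 = a, carry into square.
Longitude square 1; +1 → 2.
Latitude subsquare s = 18; −1 → 17 = r.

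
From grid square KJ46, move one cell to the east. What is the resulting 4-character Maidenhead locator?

Longitude square 4; +1 → 5.
The latitude characters are unchanged.

KJ56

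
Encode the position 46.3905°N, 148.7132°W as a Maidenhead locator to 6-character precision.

BN56pj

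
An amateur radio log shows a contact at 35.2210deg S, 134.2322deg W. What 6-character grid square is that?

CF24vs

Add 180° to longitude and 90° to latitude: 45.7678, 54.7790.
Field: 45.7678/20 → 2 → C, 54.7790/10 → 5 → F; chars CF.
Square: 5.7678/2 → 2, 4.7790/1 → 4; chars 24.
Subsquare: 1.7678/0.0833333 → 21 → v, 0.7790/0.0416667 → 18 → s; chars vs.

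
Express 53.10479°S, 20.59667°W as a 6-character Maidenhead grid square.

HD96qv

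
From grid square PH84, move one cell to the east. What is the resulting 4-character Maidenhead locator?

PH94

Longitude square 8; +1 → 9.
The latitude characters are unchanged.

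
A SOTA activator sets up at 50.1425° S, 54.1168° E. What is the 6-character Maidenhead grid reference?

Offset from 180°W / 90°S: lon 234.1168°, lat 39.8575°.
Field: lon ⌊234.1168/20⌋ = 11 → L; lat ⌊39.8575/10⌋ = 3 → D.
Square: lon ⌊14.1168/2⌋ = 7; lat ⌊9.8575/1⌋ = 9.
Subsquare: lon ⌊0.1168/0.0833333⌋ = 1 → b; lat ⌊0.8575/0.0416667⌋ = 20 → u.

LD79bu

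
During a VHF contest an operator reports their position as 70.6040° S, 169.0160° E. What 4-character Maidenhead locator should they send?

Offset from 180°W / 90°S: lon 349.02°, lat 19.40°.
Field (20°×10°, letters A–R): lon ⌊349.02/20⌋ = 17 → R; lat ⌊19.40/10⌋ = 1 → B.
Square (2°×1°, digits 0–9): lon ⌊9.02/2⌋ = 4; lat ⌊9.40/1⌋ = 9.

RB49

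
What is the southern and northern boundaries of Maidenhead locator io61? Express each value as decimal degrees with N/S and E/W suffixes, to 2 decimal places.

Field I=8, O=14: +8·20° lon, +14·10° lat → SW at lon -20°, lat 50°.
Square 6, 1: +6·2° lon, +1·1° lat → SW at lon -8°, lat 51°.
Cell spans 2° lon × 1° lat.
south 51.00° N, north 52.00° N.

51.00° N, 52.00° N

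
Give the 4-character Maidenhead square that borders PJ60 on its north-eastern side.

PJ71

Longitude square 6; +1 → 7.
Latitude square 0; +1 → 1.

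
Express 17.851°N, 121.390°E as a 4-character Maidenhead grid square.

PK07

Shift to the Maidenhead origin (180°W, 90°S): lon 301.39, lat 107.85.
Field: lon ⌊301.39/20⌋ = 15 → P; lat ⌊107.85/10⌋ = 10 → K.
Square: lon ⌊1.39/2⌋ = 0; lat ⌊7.85/1⌋ = 7.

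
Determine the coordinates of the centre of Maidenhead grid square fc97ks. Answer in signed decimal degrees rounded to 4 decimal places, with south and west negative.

-62.2292, -61.1250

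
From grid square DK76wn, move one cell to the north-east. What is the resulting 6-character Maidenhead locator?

DK76xo

Longitude subsquare w = 22; +1 → 23 = x.
Latitude subsquare n = 13; +1 → 14 = o.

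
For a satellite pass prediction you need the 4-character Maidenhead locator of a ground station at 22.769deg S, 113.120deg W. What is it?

DG37

Add 180° to longitude and 90° to latitude: 66.88, 67.23.
Field: lon ⌊66.88/20⌋ = 3 → D; lat ⌊67.23/10⌋ = 6 → G.
Square: lon ⌊6.88/2⌋ = 3; lat ⌊7.23/1⌋ = 7.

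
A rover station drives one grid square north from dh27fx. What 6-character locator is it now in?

DH28fa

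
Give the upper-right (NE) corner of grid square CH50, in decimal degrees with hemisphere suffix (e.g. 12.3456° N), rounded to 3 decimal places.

Field C=2, H=7: +2·20° lon, +7·10° lat → SW at lon -140°, lat -20°.
Square 5, 0: +5·2° lon, +0·1° lat → SW at lon -130°, lat -20°.
Cell spans 2° lon × 1° lat. NE corner is SW corner plus one full cell.
latitude 19.000° S, longitude 128.000° W.

19.000° S, 128.000° W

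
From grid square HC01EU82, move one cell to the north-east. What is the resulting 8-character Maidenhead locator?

Longitude extended square 8; +1 → 9.
Latitude extended square 2; +1 → 3.

HC01eu93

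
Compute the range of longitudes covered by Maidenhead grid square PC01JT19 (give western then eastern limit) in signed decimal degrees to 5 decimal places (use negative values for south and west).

Field P=15, C=2: +15·20° lon, +2·10° lat → SW at lon 120°, lat -70°.
Square 0, 1: +0·2° lon, +1·1° lat → SW at lon 120°, lat -69°.
Subsquare j=9, t=19: +9·0.0833333° lon, +19·0.0416667° lat → SW at lon 120.75°, lat -68.2083°.
Extended square 1, 9: +1·0.00833333° lon, +9·0.00416667° lat → SW at lon 120.758°, lat -68.1708°.
Cell spans 0.00833333° lon × 0.00416667° lat.
west 120.75833, east 120.76667.

120.75833, 120.76667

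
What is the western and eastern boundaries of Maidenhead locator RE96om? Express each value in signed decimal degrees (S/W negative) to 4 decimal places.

179.1667, 179.2500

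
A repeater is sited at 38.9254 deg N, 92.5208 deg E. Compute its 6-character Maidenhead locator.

NM68gw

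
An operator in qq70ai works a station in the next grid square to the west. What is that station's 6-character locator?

QQ60xi

Longitude subsquare a = 0; −1 → -1, wraps to 23 = x, carry into square.
Longitude square 7; −1 → 6.
The latitude characters are unchanged.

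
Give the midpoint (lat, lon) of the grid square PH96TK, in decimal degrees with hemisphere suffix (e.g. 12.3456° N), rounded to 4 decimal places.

Field P=15, H=7: +15·20° lon, +7·10° lat → SW at lon 120°, lat -20°.
Square 9, 6: +9·2° lon, +6·1° lat → SW at lon 138°, lat -14°.
Subsquare t=19, k=10: +19·0.0833333° lon, +10·0.0416667° lat → SW at lon 139.583°, lat -13.5833°.
Cell spans 0.0833333° lon × 0.0416667° lat. Centre is SW corner plus half of each.
latitude 13.5625° S, longitude 139.6250° E.

13.5625° S, 139.6250° E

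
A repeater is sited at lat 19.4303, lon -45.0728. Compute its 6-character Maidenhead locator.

GK79lk

Shift to the Maidenhead origin (180°W, 90°S): lon 134.9272, lat 109.4303.
Field: lon ⌊134.9272/20⌋ = 6 → G; lat ⌊109.4303/10⌋ = 10 → K.
Square: lon ⌊14.9272/2⌋ = 7; lat ⌊9.4303/1⌋ = 9.
Subsquare: lon ⌊0.9272/0.0833333⌋ = 11 → l; lat ⌊0.4303/0.0416667⌋ = 10 → k.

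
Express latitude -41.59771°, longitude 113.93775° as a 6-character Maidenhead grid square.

Offset from 180°W / 90°S: lon 293.9377°, lat 48.4023°.
Field: 293.9377/20 → 14 → O, 48.4023/10 → 4 → E; chars OE.
Square: 13.9377/2 → 6, 8.4023/1 → 8; chars 68.
Subsquare: 1.9377/0.0833333 → 23 → x, 0.4023/0.0416667 → 9 → j; chars xj.

OE68xj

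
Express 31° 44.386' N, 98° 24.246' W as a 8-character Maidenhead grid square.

EM01tr17

Add 180° to longitude and 90° to latitude: 81.59590, 121.73977.
Field: lon ⌊81.59590/20⌋ = 4 → E; lat ⌊121.73977/10⌋ = 12 → M.
Square: lon ⌊1.59590/2⌋ = 0; lat ⌊1.73977/1⌋ = 1.
Subsquare: lon ⌊1.59590/0.0833333⌋ = 19 → t; lat ⌊0.73977/0.0416667⌋ = 17 → r.
Extended square: lon ⌊0.01257/0.00833333⌋ = 1; lat ⌊0.03143/0.00416667⌋ = 7.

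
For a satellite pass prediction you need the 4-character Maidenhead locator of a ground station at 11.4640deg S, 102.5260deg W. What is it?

Shift to the Maidenhead origin (180°W, 90°S): lon 77.47, lat 78.54.
Field: 77.47/20 → 3 → D, 78.54/10 → 7 → H; chars DH.
Square: 17.47/2 → 8, 8.54/1 → 8; chars 88.

DH88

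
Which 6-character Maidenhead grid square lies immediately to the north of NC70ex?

NC71ea

Latitude subsquare x = 23; +1 → 24, wraps to 0 = a, carry into square.
Latitude square 0; +1 → 1.
The longitude characters are unchanged.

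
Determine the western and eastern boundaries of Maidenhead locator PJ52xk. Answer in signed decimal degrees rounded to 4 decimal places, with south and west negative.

Field P=15, J=9: +15·20° lon, +9·10° lat → SW at lon 120°, lat 0°.
Square 5, 2: +5·2° lon, +2·1° lat → SW at lon 130°, lat 2°.
Subsquare x=23, k=10: +23·0.0833333° lon, +10·0.0416667° lat → SW at lon 131.917°, lat 2.41667°.
Cell spans 0.0833333° lon × 0.0416667° lat.
west 131.9167, east 132.0000.

131.9167, 132.0000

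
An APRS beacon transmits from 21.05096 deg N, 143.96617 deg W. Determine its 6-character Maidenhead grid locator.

BL81ab

Shift to the Maidenhead origin (180°W, 90°S): lon 36.0338, lat 111.0510.
Field: 36.0338/20 → 1 → B, 111.0510/10 → 11 → L; chars BL.
Square: 16.0338/2 → 8, 1.0510/1 → 1; chars 81.
Subsquare: 0.0338/0.0833333 → 0 → a, 0.0510/0.0416667 → 1 → b; chars ab.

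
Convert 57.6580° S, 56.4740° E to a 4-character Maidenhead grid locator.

LD82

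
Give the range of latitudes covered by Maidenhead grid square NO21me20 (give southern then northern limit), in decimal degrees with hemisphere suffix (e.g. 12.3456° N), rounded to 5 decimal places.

Field N=13, O=14: +13·20° lon, +14·10° lat → SW at lon 80°, lat 50°.
Square 2, 1: +2·2° lon, +1·1° lat → SW at lon 84°, lat 51°.
Subsquare m=12, e=4: +12·0.0833333° lon, +4·0.0416667° lat → SW at lon 85°, lat 51.1667°.
Extended square 2, 0: +2·0.00833333° lon, +0·0.00416667° lat → SW at lon 85.0167°, lat 51.1667°.
Cell spans 0.00833333° lon × 0.00416667° lat.
south 51.16667° N, north 51.17083° N.

51.16667° N, 51.17083° N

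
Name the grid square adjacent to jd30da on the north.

JD30db

Latitude subsquare a = 0; +1 → 1 = b.
The longitude characters are unchanged.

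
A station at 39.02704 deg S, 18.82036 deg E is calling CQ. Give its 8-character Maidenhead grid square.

JF90jx83

Add 180° to longitude and 90° to latitude: 198.82036, 50.97296.
Field: 198.82036/20 → 9 → J, 50.97296/10 → 5 → F; chars JF.
Square: 18.82036/2 → 9, 0.97296/1 → 0; chars 90.
Subsquare: 0.82036/0.0833333 → 9 → j, 0.97296/0.0416667 → 23 → x; chars jx.
Extended square: 0.07036/0.00833333 → 8, 0.01463/0.00416667 → 3; chars 83.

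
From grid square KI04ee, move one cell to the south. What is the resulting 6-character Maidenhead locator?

KI04ed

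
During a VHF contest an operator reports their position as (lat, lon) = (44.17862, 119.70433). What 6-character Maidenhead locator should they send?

Shift to the Maidenhead origin (180°W, 90°S): lon 299.7043, lat 134.1786.
Field: lon ⌊299.7043/20⌋ = 14 → O; lat ⌊134.1786/10⌋ = 13 → N.
Square: lon ⌊19.7043/2⌋ = 9; lat ⌊4.1786/1⌋ = 4.
Subsquare: lon ⌊1.7043/0.0833333⌋ = 20 → u; lat ⌊0.1786/0.0416667⌋ = 4 → e.

ON94ue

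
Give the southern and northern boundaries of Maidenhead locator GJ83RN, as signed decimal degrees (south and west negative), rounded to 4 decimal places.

3.5417, 3.5833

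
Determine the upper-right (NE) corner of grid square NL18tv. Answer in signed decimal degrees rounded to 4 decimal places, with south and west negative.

28.9167, 83.6667

Field N=13, L=11: +13·20° lon, +11·10° lat → SW at lon 80°, lat 20°.
Square 1, 8: +1·2° lon, +8·1° lat → SW at lon 82°, lat 28°.
Subsquare t=19, v=21: +19·0.0833333° lon, +21·0.0416667° lat → SW at lon 83.5833°, lat 28.875°.
Cell spans 0.0833333° lon × 0.0416667° lat. NE corner is SW corner plus one full cell.
latitude 28.9167, longitude 83.6667.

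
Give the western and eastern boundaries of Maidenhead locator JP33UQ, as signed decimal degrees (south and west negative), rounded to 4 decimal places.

7.6667, 7.7500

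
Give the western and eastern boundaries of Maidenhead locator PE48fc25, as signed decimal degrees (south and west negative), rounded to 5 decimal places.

128.43333, 128.44167

Field P=15, E=4: +15·20° lon, +4·10° lat → SW at lon 120°, lat -50°.
Square 4, 8: +4·2° lon, +8·1° lat → SW at lon 128°, lat -42°.
Subsquare f=5, c=2: +5·0.0833333° lon, +2·0.0416667° lat → SW at lon 128.417°, lat -41.9167°.
Extended square 2, 5: +2·0.00833333° lon, +5·0.00416667° lat → SW at lon 128.433°, lat -41.8958°.
Cell spans 0.00833333° lon × 0.00416667° lat.
west 128.43333, east 128.44167.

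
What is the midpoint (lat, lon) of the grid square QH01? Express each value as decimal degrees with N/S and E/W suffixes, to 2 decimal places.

Field Q=16, H=7: +16·20° lon, +7·10° lat → SW at lon 140°, lat -20°.
Square 0, 1: +0·2° lon, +1·1° lat → SW at lon 140°, lat -19°.
Cell spans 2° lon × 1° lat. Centre is SW corner plus half of each.
latitude 18.50° S, longitude 141.00° E.

18.50° S, 141.00° E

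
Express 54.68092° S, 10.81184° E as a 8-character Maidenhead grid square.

Shift to the Maidenhead origin (180°W, 90°S): lon 190.81184, lat 35.31908.
Field: 190.81184/20 → 9 → J, 35.31908/10 → 3 → D; chars JD.
Square: 10.81184/2 → 5, 5.31908/1 → 5; chars 55.
Subsquare: 0.81184/0.0833333 → 9 → j, 0.31908/0.0416667 → 7 → h; chars jh.
Extended square: 0.06184/0.00833333 → 7, 0.02741/0.00416667 → 6; chars 76.

JD55jh76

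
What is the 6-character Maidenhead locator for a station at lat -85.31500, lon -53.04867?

GA34lq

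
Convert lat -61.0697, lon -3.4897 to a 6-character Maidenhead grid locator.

IC88gw

Add 180° to longitude and 90° to latitude: 176.5103, 28.9303.
Field: lon ⌊176.5103/20⌋ = 8 → I; lat ⌊28.9303/10⌋ = 2 → C.
Square: lon ⌊16.5103/2⌋ = 8; lat ⌊8.9303/1⌋ = 8.
Subsquare: lon ⌊0.5103/0.0833333⌋ = 6 → g; lat ⌊0.9303/0.0416667⌋ = 22 → w.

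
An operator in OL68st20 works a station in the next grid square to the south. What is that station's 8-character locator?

OL68ss29

Latitude extended square 0; −1 → -1, wraps to 9, carry into subsquare.
Latitude subsquare t = 19; −1 → 18 = s.
The longitude characters are unchanged.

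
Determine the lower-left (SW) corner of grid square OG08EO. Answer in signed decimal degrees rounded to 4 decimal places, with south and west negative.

-21.4167, 100.3333

Field O=14, G=6: +14·20° lon, +6·10° lat → SW at lon 100°, lat -30°.
Square 0, 8: +0·2° lon, +8·1° lat → SW at lon 100°, lat -22°.
Subsquare e=4, o=14: +4·0.0833333° lon, +14·0.0416667° lat → SW at lon 100.333°, lat -21.4167°.
latitude -21.4167, longitude 100.3333.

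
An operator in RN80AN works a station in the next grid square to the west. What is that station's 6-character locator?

Longitude subsquare a = 0; −1 → -1, wraps to 23 = x, carry into square.
Longitude square 8; −1 → 7.
The latitude characters are unchanged.

RN70xn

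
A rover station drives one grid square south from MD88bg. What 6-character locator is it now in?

MD88bf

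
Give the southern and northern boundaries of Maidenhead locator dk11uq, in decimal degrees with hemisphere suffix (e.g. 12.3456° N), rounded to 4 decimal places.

Field D=3, K=10: +3·20° lon, +10·10° lat → SW at lon -120°, lat 10°.
Square 1, 1: +1·2° lon, +1·1° lat → SW at lon -118°, lat 11°.
Subsquare u=20, q=16: +20·0.0833333° lon, +16·0.0416667° lat → SW at lon -116.333°, lat 11.6667°.
Cell spans 0.0833333° lon × 0.0416667° lat.
south 11.6667° N, north 11.7083° N.

11.6667° N, 11.7083° N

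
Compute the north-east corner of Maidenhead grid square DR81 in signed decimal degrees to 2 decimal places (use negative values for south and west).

Field D=3, R=17: +3·20° lon, +17·10° lat → SW at lon -120°, lat 80°.
Square 8, 1: +8·2° lon, +1·1° lat → SW at lon -104°, lat 81°.
Cell spans 2° lon × 1° lat. NE corner is SW corner plus one full cell.
latitude 82.00, longitude -102.00.

82.00, -102.00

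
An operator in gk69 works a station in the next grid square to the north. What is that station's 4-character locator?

Latitude square 9; +1 → 10, wraps to 0, carry into field.
Latitude field K = 10; +1 → 11 = L.
The longitude characters are unchanged.

GL60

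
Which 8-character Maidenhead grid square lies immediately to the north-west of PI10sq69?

Longitude extended square 6; −1 → 5.
Latitude extended square 9; +1 → 10, wraps to 0, carry into subsquare.
Latitude subsquare q = 16; +1 → 17 = r.

PI10sr50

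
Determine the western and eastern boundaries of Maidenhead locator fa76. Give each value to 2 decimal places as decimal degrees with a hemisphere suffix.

Field F=5, A=0: +5·20° lon, +0·10° lat → SW at lon -80°, lat -90°.
Square 7, 6: +7·2° lon, +6·1° lat → SW at lon -66°, lat -84°.
Cell spans 2° lon × 1° lat.
west 66.00° W, east 64.00° W.

66.00° W, 64.00° W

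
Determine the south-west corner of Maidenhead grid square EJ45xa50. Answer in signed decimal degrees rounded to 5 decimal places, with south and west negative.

5.00000, -90.04167

Field E=4, J=9: +4·20° lon, +9·10° lat → SW at lon -100°, lat 0°.
Square 4, 5: +4·2° lon, +5·1° lat → SW at lon -92°, lat 5°.
Subsquare x=23, a=0: +23·0.0833333° lon, +0·0.0416667° lat → SW at lon -90.0833°, lat 5°.
Extended square 5, 0: +5·0.00833333° lon, +0·0.00416667° lat → SW at lon -90.0417°, lat 5°.
latitude 5.00000, longitude -90.04167.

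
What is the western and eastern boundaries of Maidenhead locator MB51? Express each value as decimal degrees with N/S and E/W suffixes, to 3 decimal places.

Field M=12, B=1: +12·20° lon, +1·10° lat → SW at lon 60°, lat -80°.
Square 5, 1: +5·2° lon, +1·1° lat → SW at lon 70°, lat -79°.
Cell spans 2° lon × 1° lat.
west 70.000° E, east 72.000° E.

70.000° E, 72.000° E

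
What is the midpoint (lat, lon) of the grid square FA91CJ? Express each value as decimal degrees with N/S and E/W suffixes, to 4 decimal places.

Field F=5, A=0: +5·20° lon, +0·10° lat → SW at lon -80°, lat -90°.
Square 9, 1: +9·2° lon, +1·1° lat → SW at lon -62°, lat -89°.
Subsquare c=2, j=9: +2·0.0833333° lon, +9·0.0416667° lat → SW at lon -61.8333°, lat -88.625°.
Cell spans 0.0833333° lon × 0.0416667° lat. Centre is SW corner plus half of each.
latitude 88.6042° S, longitude 61.7917° W.

88.6042° S, 61.7917° W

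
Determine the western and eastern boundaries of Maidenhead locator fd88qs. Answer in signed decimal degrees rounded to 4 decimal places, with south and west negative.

Field F=5, D=3: +5·20° lon, +3·10° lat → SW at lon -80°, lat -60°.
Square 8, 8: +8·2° lon, +8·1° lat → SW at lon -64°, lat -52°.
Subsquare q=16, s=18: +16·0.0833333° lon, +18·0.0416667° lat → SW at lon -62.6667°, lat -51.25°.
Cell spans 0.0833333° lon × 0.0416667° lat.
west -62.6667, east -62.5833.

-62.6667, -62.5833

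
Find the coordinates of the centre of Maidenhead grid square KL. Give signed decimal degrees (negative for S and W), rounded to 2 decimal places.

25.00, 30.00

Field K=10, L=11: +10·20° lon, +11·10° lat → SW at lon 20°, lat 20°.
Cell spans 20° lon × 10° lat. Centre is SW corner plus half of each.
latitude 25.00, longitude 30.00.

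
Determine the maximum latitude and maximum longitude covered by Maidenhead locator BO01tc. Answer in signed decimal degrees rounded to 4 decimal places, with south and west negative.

Field B=1, O=14: +1·20° lon, +14·10° lat → SW at lon -160°, lat 50°.
Square 0, 1: +0·2° lon, +1·1° lat → SW at lon -160°, lat 51°.
Subsquare t=19, c=2: +19·0.0833333° lon, +2·0.0416667° lat → SW at lon -158.417°, lat 51.0833°.
Cell spans 0.0833333° lon × 0.0416667° lat. NE corner is SW corner plus one full cell.
latitude 51.1250, longitude -158.3333.

51.1250, -158.3333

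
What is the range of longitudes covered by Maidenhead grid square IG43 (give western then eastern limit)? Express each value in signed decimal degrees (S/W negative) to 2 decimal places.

-12.00, -10.00

Field I=8, G=6: +8·20° lon, +6·10° lat → SW at lon -20°, lat -30°.
Square 4, 3: +4·2° lon, +3·1° lat → SW at lon -12°, lat -27°.
Cell spans 2° lon × 1° lat.
west -12.00, east -10.00.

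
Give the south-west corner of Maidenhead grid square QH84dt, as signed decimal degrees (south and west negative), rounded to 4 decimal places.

Field Q=16, H=7: +16·20° lon, +7·10° lat → SW at lon 140°, lat -20°.
Square 8, 4: +8·2° lon, +4·1° lat → SW at lon 156°, lat -16°.
Subsquare d=3, t=19: +3·0.0833333° lon, +19·0.0416667° lat → SW at lon 156.25°, lat -15.2083°.
latitude -15.2083, longitude 156.2500.

-15.2083, 156.2500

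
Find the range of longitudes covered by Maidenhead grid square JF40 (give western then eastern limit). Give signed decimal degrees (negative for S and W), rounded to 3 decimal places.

8.000, 10.000

Field J=9, F=5: +9·20° lon, +5·10° lat → SW at lon 0°, lat -40°.
Square 4, 0: +4·2° lon, +0·1° lat → SW at lon 8°, lat -40°.
Cell spans 2° lon × 1° lat.
west 8.000, east 10.000.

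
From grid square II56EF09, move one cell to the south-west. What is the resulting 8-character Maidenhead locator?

II56df98

Longitude extended square 0; −1 → -1, wraps to 9, carry into subsquare.
Longitude subsquare e = 4; −1 → 3 = d.
Latitude extended square 9; −1 → 8.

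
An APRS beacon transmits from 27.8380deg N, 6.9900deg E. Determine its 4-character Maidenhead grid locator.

JL37

Shift to the Maidenhead origin (180°W, 90°S): lon 186.99, lat 117.84.
Field (20°×10°, letters A–R): 186.99/20 → 9 → J, 117.84/10 → 11 → L; chars JL.
Square (2°×1°, digits 0–9): 6.99/2 → 3, 7.84/1 → 7; chars 37.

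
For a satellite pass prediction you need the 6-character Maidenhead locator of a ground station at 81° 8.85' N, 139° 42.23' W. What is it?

CR01dd

Add 180° to longitude and 90° to latitude: 40.2962, 171.1475.
Field: 40.2962/20 → 2 → C, 171.1475/10 → 17 → R; chars CR.
Square: 0.2962/2 → 0, 1.1475/1 → 1; chars 01.
Subsquare: 0.2962/0.0833333 → 3 → d, 0.1475/0.0416667 → 3 → d; chars dd.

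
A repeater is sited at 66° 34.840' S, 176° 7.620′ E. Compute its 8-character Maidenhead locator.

RC83bk50

Add 180° to longitude and 90° to latitude: 356.12700, 23.41933.
Field: lon ⌊356.12700/20⌋ = 17 → R; lat ⌊23.41933/10⌋ = 2 → C.
Square: lon ⌊16.12700/2⌋ = 8; lat ⌊3.41933/1⌋ = 3.
Subsquare: lon ⌊0.12700/0.0833333⌋ = 1 → b; lat ⌊0.41933/0.0416667⌋ = 10 → k.
Extended square: lon ⌊0.04367/0.00833333⌋ = 5; lat ⌊0.00267/0.00416667⌋ = 0.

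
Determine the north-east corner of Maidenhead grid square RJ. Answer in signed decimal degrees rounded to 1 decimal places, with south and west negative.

10.0, 180.0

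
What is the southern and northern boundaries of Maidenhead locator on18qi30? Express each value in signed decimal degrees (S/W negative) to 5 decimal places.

Field O=14, N=13: +14·20° lon, +13·10° lat → SW at lon 100°, lat 40°.
Square 1, 8: +1·2° lon, +8·1° lat → SW at lon 102°, lat 48°.
Subsquare q=16, i=8: +16·0.0833333° lon, +8·0.0416667° lat → SW at lon 103.333°, lat 48.3333°.
Extended square 3, 0: +3·0.00833333° lon, +0·0.00416667° lat → SW at lon 103.358°, lat 48.3333°.
Cell spans 0.00833333° lon × 0.00416667° lat.
south 48.33333, north 48.33750.

48.33333, 48.33750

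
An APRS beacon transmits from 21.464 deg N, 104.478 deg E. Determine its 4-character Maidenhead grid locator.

Shift to the Maidenhead origin (180°W, 90°S): lon 284.48, lat 111.46.
Field (20°×10°, letters A–R): lon ⌊284.48/20⌋ = 14 → O; lat ⌊111.46/10⌋ = 11 → L.
Square (2°×1°, digits 0–9): lon ⌊4.48/2⌋ = 2; lat ⌊1.46/1⌋ = 1.

OL21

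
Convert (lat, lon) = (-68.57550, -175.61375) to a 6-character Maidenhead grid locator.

Offset from 180°W / 90°S: lon 4.3862°, lat 21.4245°.
Field: lon ⌊4.3862/20⌋ = 0 → A; lat ⌊21.4245/10⌋ = 2 → C.
Square: lon ⌊4.3862/2⌋ = 2; lat ⌊1.4245/1⌋ = 1.
Subsquare: lon ⌊0.3862/0.0833333⌋ = 4 → e; lat ⌊0.4245/0.0416667⌋ = 10 → k.

AC21ek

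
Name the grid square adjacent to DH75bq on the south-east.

DH75cp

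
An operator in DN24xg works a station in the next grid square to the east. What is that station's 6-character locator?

Longitude subsquare x = 23; +1 → 24, wraps to 0 = a, carry into square.
Longitude square 2; +1 → 3.
The latitude characters are unchanged.

DN34ag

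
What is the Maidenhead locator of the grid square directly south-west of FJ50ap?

Longitude subsquare a = 0; −1 → -1, wraps to 23 = x, carry into square.
Longitude square 5; −1 → 4.
Latitude subsquare p = 15; −1 → 14 = o.

FJ40xo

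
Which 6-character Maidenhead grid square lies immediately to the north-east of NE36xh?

NE46ai

Longitude subsquare x = 23; +1 → 24, wraps to 0 = a, carry into square.
Longitude square 3; +1 → 4.
Latitude subsquare h = 7; +1 → 8 = i.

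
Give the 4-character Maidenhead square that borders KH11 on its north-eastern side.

KH22

Longitude square 1; +1 → 2.
Latitude square 1; +1 → 2.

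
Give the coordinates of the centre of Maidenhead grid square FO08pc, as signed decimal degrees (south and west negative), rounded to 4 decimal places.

Field F=5, O=14: +5·20° lon, +14·10° lat → SW at lon -80°, lat 50°.
Square 0, 8: +0·2° lon, +8·1° lat → SW at lon -80°, lat 58°.
Subsquare p=15, c=2: +15·0.0833333° lon, +2·0.0416667° lat → SW at lon -78.75°, lat 58.0833°.
Cell spans 0.0833333° lon × 0.0416667° lat. Centre is SW corner plus half of each.
latitude 58.1042, longitude -78.7083.

58.1042, -78.7083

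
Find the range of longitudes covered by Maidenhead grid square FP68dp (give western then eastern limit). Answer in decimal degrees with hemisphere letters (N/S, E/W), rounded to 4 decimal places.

67.7500° W, 67.6667° W

Field F=5, P=15: +5·20° lon, +15·10° lat → SW at lon -80°, lat 60°.
Square 6, 8: +6·2° lon, +8·1° lat → SW at lon -68°, lat 68°.
Subsquare d=3, p=15: +3·0.0833333° lon, +15·0.0416667° lat → SW at lon -67.75°, lat 68.625°.
Cell spans 0.0833333° lon × 0.0416667° lat.
west 67.7500° W, east 67.6667° W.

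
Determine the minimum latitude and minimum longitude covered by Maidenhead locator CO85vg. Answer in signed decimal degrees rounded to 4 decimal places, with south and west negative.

Field C=2, O=14: +2·20° lon, +14·10° lat → SW at lon -140°, lat 50°.
Square 8, 5: +8·2° lon, +5·1° lat → SW at lon -124°, lat 55°.
Subsquare v=21, g=6: +21·0.0833333° lon, +6·0.0416667° lat → SW at lon -122.25°, lat 55.25°.
latitude 55.2500, longitude -122.2500.

55.2500, -122.2500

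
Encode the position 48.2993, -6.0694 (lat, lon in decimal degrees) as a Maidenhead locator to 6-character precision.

IN68xh

Add 180° to longitude and 90° to latitude: 173.9306, 138.2993.
Field: lon ⌊173.9306/20⌋ = 8 → I; lat ⌊138.2993/10⌋ = 13 → N.
Square: lon ⌊13.9306/2⌋ = 6; lat ⌊8.2993/1⌋ = 8.
Subsquare: lon ⌊1.9306/0.0833333⌋ = 23 → x; lat ⌊0.2993/0.0416667⌋ = 7 → h.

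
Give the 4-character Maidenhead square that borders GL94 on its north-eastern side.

HL05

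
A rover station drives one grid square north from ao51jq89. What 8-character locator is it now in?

Latitude extended square 9; +1 → 10, wraps to 0, carry into subsquare.
Latitude subsquare q = 16; +1 → 17 = r.
The longitude characters are unchanged.

AO51jr80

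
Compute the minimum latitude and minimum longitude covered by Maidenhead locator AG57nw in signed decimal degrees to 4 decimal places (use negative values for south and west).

-22.0833, -168.9167

Field A=0, G=6: +0·20° lon, +6·10° lat → SW at lon -180°, lat -30°.
Square 5, 7: +5·2° lon, +7·1° lat → SW at lon -170°, lat -23°.
Subsquare n=13, w=22: +13·0.0833333° lon, +22·0.0416667° lat → SW at lon -168.917°, lat -22.0833°.
latitude -22.0833, longitude -168.9167.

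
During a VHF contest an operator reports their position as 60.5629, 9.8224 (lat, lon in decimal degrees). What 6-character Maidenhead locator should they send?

Add 180° to longitude and 90° to latitude: 189.8224, 150.5629.
Field: 189.8224/20 → 9 → J, 150.5629/10 → 15 → P; chars JP.
Square: 9.8224/2 → 4, 0.5629/1 → 0; chars 40.
Subsquare: 1.8224/0.0833333 → 21 → v, 0.5629/0.0416667 → 13 → n; chars vn.

JP40vn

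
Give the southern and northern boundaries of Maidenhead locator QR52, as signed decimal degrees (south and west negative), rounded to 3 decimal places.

82.000, 83.000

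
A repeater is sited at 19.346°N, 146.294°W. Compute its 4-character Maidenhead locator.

Offset from 180°W / 90°S: lon 33.71°, lat 109.35°.
Field (20°×10°, letters A–R): 33.71/20 → 1 → B, 109.35/10 → 10 → K; chars BK.
Square (2°×1°, digits 0–9): 13.71/2 → 6, 9.35/1 → 9; chars 69.

BK69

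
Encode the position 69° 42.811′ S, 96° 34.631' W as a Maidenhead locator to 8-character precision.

Shift to the Maidenhead origin (180°W, 90°S): lon 83.42282, lat 20.28648.
Field: lon ⌊83.42282/20⌋ = 4 → E; lat ⌊20.28648/10⌋ = 2 → C.
Square: lon ⌊3.42282/2⌋ = 1; lat ⌊0.28648/1⌋ = 0.
Subsquare: lon ⌊1.42282/0.0833333⌋ = 17 → r; lat ⌊0.28648/0.0416667⌋ = 6 → g.
Extended square: lon ⌊0.00615/0.00833333⌋ = 0; lat ⌊0.03648/0.00416667⌋ = 8.

EC10rg08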